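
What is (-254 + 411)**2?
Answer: 24649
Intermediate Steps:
(-254 + 411)**2 = 157**2 = 24649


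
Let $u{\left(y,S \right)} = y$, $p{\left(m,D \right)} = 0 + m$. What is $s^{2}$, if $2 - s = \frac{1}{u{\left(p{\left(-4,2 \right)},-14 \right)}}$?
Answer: $\frac{81}{16} \approx 5.0625$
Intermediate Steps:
$p{\left(m,D \right)} = m$
$s = \frac{9}{4}$ ($s = 2 - \frac{1}{-4} = 2 - - \frac{1}{4} = 2 + \frac{1}{4} = \frac{9}{4} \approx 2.25$)
$s^{2} = \left(\frac{9}{4}\right)^{2} = \frac{81}{16}$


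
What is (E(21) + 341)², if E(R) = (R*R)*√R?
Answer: 4200382 + 300762*√21 ≈ 5.5786e+6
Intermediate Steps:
E(R) = R^(5/2) (E(R) = R²*√R = R^(5/2))
(E(21) + 341)² = (21^(5/2) + 341)² = (441*√21 + 341)² = (341 + 441*√21)²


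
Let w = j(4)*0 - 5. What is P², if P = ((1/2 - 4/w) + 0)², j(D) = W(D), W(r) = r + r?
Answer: 28561/10000 ≈ 2.8561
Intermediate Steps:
W(r) = 2*r
j(D) = 2*D
w = -5 (w = (2*4)*0 - 5 = 8*0 - 5 = 0 - 5 = -5)
P = 169/100 (P = ((1/2 - 4/(-5)) + 0)² = ((1*(½) - 4*(-⅕)) + 0)² = ((½ + ⅘) + 0)² = (13/10 + 0)² = (13/10)² = 169/100 ≈ 1.6900)
P² = (169/100)² = 28561/10000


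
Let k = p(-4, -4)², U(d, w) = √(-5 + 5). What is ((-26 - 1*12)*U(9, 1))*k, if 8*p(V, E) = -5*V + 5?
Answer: 0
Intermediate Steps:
p(V, E) = 5/8 - 5*V/8 (p(V, E) = (-5*V + 5)/8 = (5 - 5*V)/8 = 5/8 - 5*V/8)
U(d, w) = 0 (U(d, w) = √0 = 0)
k = 625/64 (k = (5/8 - 5/8*(-4))² = (5/8 + 5/2)² = (25/8)² = 625/64 ≈ 9.7656)
((-26 - 1*12)*U(9, 1))*k = ((-26 - 1*12)*0)*(625/64) = ((-26 - 12)*0)*(625/64) = -38*0*(625/64) = 0*(625/64) = 0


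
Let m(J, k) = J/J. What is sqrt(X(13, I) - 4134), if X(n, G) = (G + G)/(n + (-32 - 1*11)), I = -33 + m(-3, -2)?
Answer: I*sqrt(929670)/15 ≈ 64.28*I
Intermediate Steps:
m(J, k) = 1
I = -32 (I = -33 + 1 = -32)
X(n, G) = 2*G/(-43 + n) (X(n, G) = (2*G)/(n + (-32 - 11)) = (2*G)/(n - 43) = (2*G)/(-43 + n) = 2*G/(-43 + n))
sqrt(X(13, I) - 4134) = sqrt(2*(-32)/(-43 + 13) - 4134) = sqrt(2*(-32)/(-30) - 4134) = sqrt(2*(-32)*(-1/30) - 4134) = sqrt(32/15 - 4134) = sqrt(-61978/15) = I*sqrt(929670)/15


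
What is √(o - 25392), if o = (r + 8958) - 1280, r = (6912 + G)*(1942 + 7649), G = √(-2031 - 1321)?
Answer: √(66275278 + 19182*I*√838) ≈ 8141.0 + 34.1*I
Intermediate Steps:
G = 2*I*√838 (G = √(-3352) = 2*I*√838 ≈ 57.896*I)
r = 66292992 + 19182*I*√838 (r = (6912 + 2*I*√838)*(1942 + 7649) = (6912 + 2*I*√838)*9591 = 66292992 + 19182*I*√838 ≈ 6.6293e+7 + 5.5529e+5*I)
o = 66300670 + 19182*I*√838 (o = ((66292992 + 19182*I*√838) + 8958) - 1280 = (66301950 + 19182*I*√838) - 1280 = 66300670 + 19182*I*√838 ≈ 6.6301e+7 + 5.5529e+5*I)
√(o - 25392) = √((66300670 + 19182*I*√838) - 25392) = √(66275278 + 19182*I*√838)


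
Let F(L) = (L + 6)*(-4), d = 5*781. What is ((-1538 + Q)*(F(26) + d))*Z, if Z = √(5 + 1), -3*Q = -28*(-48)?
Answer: -7501122*√6 ≈ -1.8374e+7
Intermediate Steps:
d = 3905
F(L) = -24 - 4*L (F(L) = (6 + L)*(-4) = -24 - 4*L)
Q = -448 (Q = -(-28)*(-48)/3 = -⅓*1344 = -448)
Z = √6 ≈ 2.4495
((-1538 + Q)*(F(26) + d))*Z = ((-1538 - 448)*((-24 - 4*26) + 3905))*√6 = (-1986*((-24 - 104) + 3905))*√6 = (-1986*(-128 + 3905))*√6 = (-1986*3777)*√6 = -7501122*√6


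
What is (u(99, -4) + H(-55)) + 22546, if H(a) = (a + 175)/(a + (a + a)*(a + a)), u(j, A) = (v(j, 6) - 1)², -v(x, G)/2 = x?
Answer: 49904049/803 ≈ 62147.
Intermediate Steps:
v(x, G) = -2*x
u(j, A) = (-1 - 2*j)² (u(j, A) = (-2*j - 1)² = (-1 - 2*j)²)
H(a) = (175 + a)/(a + 4*a²) (H(a) = (175 + a)/(a + (2*a)*(2*a)) = (175 + a)/(a + 4*a²))
(u(99, -4) + H(-55)) + 22546 = ((1 + 2*99)² + (175 - 55)/((-55)*(1 + 4*(-55)))) + 22546 = ((1 + 198)² - 1/55*120/(1 - 220)) + 22546 = (199² - 1/55*120/(-219)) + 22546 = (39601 - 1/55*(-1/219)*120) + 22546 = (39601 + 8/803) + 22546 = 31799611/803 + 22546 = 49904049/803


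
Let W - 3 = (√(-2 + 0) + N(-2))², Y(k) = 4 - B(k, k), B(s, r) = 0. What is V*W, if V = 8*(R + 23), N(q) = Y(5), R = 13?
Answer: 4896 + 2304*I*√2 ≈ 4896.0 + 3258.3*I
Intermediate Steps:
Y(k) = 4 (Y(k) = 4 - 1*0 = 4 + 0 = 4)
N(q) = 4
W = 3 + (4 + I*√2)² (W = 3 + (√(-2 + 0) + 4)² = 3 + (√(-2) + 4)² = 3 + (I*√2 + 4)² = 3 + (4 + I*√2)² ≈ 17.0 + 11.314*I)
V = 288 (V = 8*(13 + 23) = 8*36 = 288)
V*W = 288*(17 + 8*I*√2) = 4896 + 2304*I*√2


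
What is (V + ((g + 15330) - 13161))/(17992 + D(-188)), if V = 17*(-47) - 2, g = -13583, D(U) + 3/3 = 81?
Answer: -12215/18072 ≈ -0.67591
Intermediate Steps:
D(U) = 80 (D(U) = -1 + 81 = 80)
V = -801 (V = -799 - 2 = -801)
(V + ((g + 15330) - 13161))/(17992 + D(-188)) = (-801 + ((-13583 + 15330) - 13161))/(17992 + 80) = (-801 + (1747 - 13161))/18072 = (-801 - 11414)*(1/18072) = -12215*1/18072 = -12215/18072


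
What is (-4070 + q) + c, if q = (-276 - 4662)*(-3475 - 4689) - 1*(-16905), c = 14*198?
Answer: 40329439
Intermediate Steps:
c = 2772
q = 40330737 (q = -4938*(-8164) + 16905 = 40313832 + 16905 = 40330737)
(-4070 + q) + c = (-4070 + 40330737) + 2772 = 40326667 + 2772 = 40329439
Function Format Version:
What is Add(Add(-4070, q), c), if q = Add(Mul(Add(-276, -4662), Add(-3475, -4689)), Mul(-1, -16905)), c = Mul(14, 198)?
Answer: 40329439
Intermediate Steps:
c = 2772
q = 40330737 (q = Add(Mul(-4938, -8164), 16905) = Add(40313832, 16905) = 40330737)
Add(Add(-4070, q), c) = Add(Add(-4070, 40330737), 2772) = Add(40326667, 2772) = 40329439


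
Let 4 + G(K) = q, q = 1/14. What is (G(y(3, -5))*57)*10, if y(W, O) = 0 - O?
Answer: -15675/7 ≈ -2239.3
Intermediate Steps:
y(W, O) = -O
q = 1/14 ≈ 0.071429
G(K) = -55/14 (G(K) = -4 + 1/14 = -55/14)
(G(y(3, -5))*57)*10 = -55/14*57*10 = -3135/14*10 = -15675/7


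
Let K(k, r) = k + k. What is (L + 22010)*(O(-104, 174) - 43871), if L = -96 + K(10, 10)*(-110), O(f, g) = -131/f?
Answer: -44972099221/52 ≈ -8.6485e+8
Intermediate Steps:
K(k, r) = 2*k
L = -2296 (L = -96 + (2*10)*(-110) = -96 + 20*(-110) = -96 - 2200 = -2296)
(L + 22010)*(O(-104, 174) - 43871) = (-2296 + 22010)*(-131/(-104) - 43871) = 19714*(-131*(-1/104) - 43871) = 19714*(131/104 - 43871) = 19714*(-4562453/104) = -44972099221/52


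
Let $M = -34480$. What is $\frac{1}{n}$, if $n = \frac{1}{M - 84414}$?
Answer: $-118894$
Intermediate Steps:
$n = - \frac{1}{118894}$ ($n = \frac{1}{-34480 - 84414} = \frac{1}{-118894} = - \frac{1}{118894} \approx -8.4108 \cdot 10^{-6}$)
$\frac{1}{n} = \frac{1}{- \frac{1}{118894}} = -118894$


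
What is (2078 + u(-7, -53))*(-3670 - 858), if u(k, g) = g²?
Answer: -22128336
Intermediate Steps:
(2078 + u(-7, -53))*(-3670 - 858) = (2078 + (-53)²)*(-3670 - 858) = (2078 + 2809)*(-4528) = 4887*(-4528) = -22128336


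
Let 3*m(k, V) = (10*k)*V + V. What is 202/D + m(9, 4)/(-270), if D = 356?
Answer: 8509/72090 ≈ 0.11803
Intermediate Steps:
m(k, V) = V/3 + 10*V*k/3 (m(k, V) = ((10*k)*V + V)/3 = (10*V*k + V)/3 = (V + 10*V*k)/3 = V/3 + 10*V*k/3)
202/D + m(9, 4)/(-270) = 202/356 + ((⅓)*4*(1 + 10*9))/(-270) = 202*(1/356) + ((⅓)*4*(1 + 90))*(-1/270) = 101/178 + ((⅓)*4*91)*(-1/270) = 101/178 + (364/3)*(-1/270) = 101/178 - 182/405 = 8509/72090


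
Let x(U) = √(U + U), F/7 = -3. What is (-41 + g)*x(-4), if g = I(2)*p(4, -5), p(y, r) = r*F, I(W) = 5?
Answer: 968*I*√2 ≈ 1369.0*I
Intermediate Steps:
F = -21 (F = 7*(-3) = -21)
p(y, r) = -21*r (p(y, r) = r*(-21) = -21*r)
g = 525 (g = 5*(-21*(-5)) = 5*105 = 525)
x(U) = √2*√U (x(U) = √(2*U) = √2*√U)
(-41 + g)*x(-4) = (-41 + 525)*(√2*√(-4)) = 484*(√2*(2*I)) = 484*(2*I*√2) = 968*I*√2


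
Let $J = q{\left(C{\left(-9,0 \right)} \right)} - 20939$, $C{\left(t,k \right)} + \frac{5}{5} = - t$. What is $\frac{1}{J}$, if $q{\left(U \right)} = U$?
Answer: $- \frac{1}{20931} \approx -4.7776 \cdot 10^{-5}$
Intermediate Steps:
$C{\left(t,k \right)} = -1 - t$
$J = -20931$ ($J = \left(-1 - -9\right) - 20939 = \left(-1 + 9\right) - 20939 = 8 - 20939 = -20931$)
$\frac{1}{J} = \frac{1}{-20931} = - \frac{1}{20931}$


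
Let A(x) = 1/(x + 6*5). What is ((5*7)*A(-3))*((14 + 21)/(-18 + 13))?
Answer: -245/27 ≈ -9.0741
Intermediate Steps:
A(x) = 1/(30 + x) (A(x) = 1/(x + 30) = 1/(30 + x))
((5*7)*A(-3))*((14 + 21)/(-18 + 13)) = ((5*7)/(30 - 3))*((14 + 21)/(-18 + 13)) = (35/27)*(35/(-5)) = (35*(1/27))*(35*(-⅕)) = (35/27)*(-7) = -245/27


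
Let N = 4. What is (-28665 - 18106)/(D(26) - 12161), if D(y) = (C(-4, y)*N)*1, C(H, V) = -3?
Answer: 46771/12173 ≈ 3.8422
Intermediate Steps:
D(y) = -12 (D(y) = -3*4*1 = -12*1 = -12)
(-28665 - 18106)/(D(26) - 12161) = (-28665 - 18106)/(-12 - 12161) = -46771/(-12173) = -46771*(-1/12173) = 46771/12173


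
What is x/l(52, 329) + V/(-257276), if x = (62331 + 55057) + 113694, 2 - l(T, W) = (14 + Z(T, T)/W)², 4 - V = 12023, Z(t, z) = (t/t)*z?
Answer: -3217434903413577/2763206243516 ≈ -1164.4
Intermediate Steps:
Z(t, z) = z (Z(t, z) = 1*z = z)
V = -12019 (V = 4 - 1*12023 = 4 - 12023 = -12019)
l(T, W) = 2 - (14 + T/W)²
x = 231082 (x = 117388 + 113694 = 231082)
x/l(52, 329) + V/(-257276) = 231082/(2 - 1*(52 + 14*329)²/329²) - 12019/(-257276) = 231082/(2 - 1*1/108241*(52 + 4606)²) - 12019*(-1/257276) = 231082/(2 - 1*1/108241*4658²) + 12019/257276 = 231082/(2 - 1*1/108241*21696964) + 12019/257276 = 231082/(2 - 21696964/108241) + 12019/257276 = 231082/(-21480482/108241) + 12019/257276 = 231082*(-108241/21480482) + 12019/257276 = -12506273381/10740241 + 12019/257276 = -3217434903413577/2763206243516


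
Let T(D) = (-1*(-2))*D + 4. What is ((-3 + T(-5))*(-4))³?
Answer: 46656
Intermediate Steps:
T(D) = 4 + 2*D (T(D) = 2*D + 4 = 4 + 2*D)
((-3 + T(-5))*(-4))³ = ((-3 + (4 + 2*(-5)))*(-4))³ = ((-3 + (4 - 10))*(-4))³ = ((-3 - 6)*(-4))³ = (-9*(-4))³ = 36³ = 46656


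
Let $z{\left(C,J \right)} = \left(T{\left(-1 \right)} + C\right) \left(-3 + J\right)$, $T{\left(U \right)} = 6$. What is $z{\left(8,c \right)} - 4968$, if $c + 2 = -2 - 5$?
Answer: $-5136$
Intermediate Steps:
$c = -9$ ($c = -2 - 7 = -9$)
$z{\left(C,J \right)} = \left(-3 + J\right) \left(6 + C\right)$ ($z{\left(C,J \right)} = \left(6 + C\right) \left(-3 + J\right) = \left(-3 + J\right) \left(6 + C\right)$)
$z{\left(8,c \right)} - 4968 = \left(-18 - 24 + 6 \left(-9\right) + 8 \left(-9\right)\right) - 4968 = \left(-18 - 24 - 54 - 72\right) - 4968 = -168 - 4968 = -5136$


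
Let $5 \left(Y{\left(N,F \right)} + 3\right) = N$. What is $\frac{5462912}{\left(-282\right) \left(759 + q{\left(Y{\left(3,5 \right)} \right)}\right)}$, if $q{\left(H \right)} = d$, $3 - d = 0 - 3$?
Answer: $- \frac{2731456}{107865} \approx -25.323$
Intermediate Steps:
$Y{\left(N,F \right)} = -3 + \frac{N}{5}$
$d = 6$ ($d = 3 - \left(0 - 3\right) = 3 - -3 = 3 + 3 = 6$)
$q{\left(H \right)} = 6$
$\frac{5462912}{\left(-282\right) \left(759 + q{\left(Y{\left(3,5 \right)} \right)}\right)} = \frac{5462912}{\left(-282\right) \left(759 + 6\right)} = \frac{5462912}{\left(-282\right) 765} = \frac{5462912}{-215730} = 5462912 \left(- \frac{1}{215730}\right) = - \frac{2731456}{107865}$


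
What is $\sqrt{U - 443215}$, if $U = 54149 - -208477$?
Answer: $i \sqrt{180589} \approx 424.96 i$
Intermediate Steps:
$U = 262626$ ($U = 54149 + 208477 = 262626$)
$\sqrt{U - 443215} = \sqrt{262626 - 443215} = \sqrt{-180589} = i \sqrt{180589}$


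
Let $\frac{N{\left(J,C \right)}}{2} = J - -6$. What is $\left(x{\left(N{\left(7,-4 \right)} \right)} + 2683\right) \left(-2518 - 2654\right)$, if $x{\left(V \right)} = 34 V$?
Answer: $-18448524$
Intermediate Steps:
$N{\left(J,C \right)} = 12 + 2 J$ ($N{\left(J,C \right)} = 2 \left(J - -6\right) = 2 \left(J + 6\right) = 2 \left(6 + J\right) = 12 + 2 J$)
$\left(x{\left(N{\left(7,-4 \right)} \right)} + 2683\right) \left(-2518 - 2654\right) = \left(34 \left(12 + 2 \cdot 7\right) + 2683\right) \left(-2518 - 2654\right) = \left(34 \left(12 + 14\right) + 2683\right) \left(-5172\right) = \left(34 \cdot 26 + 2683\right) \left(-5172\right) = \left(884 + 2683\right) \left(-5172\right) = 3567 \left(-5172\right) = -18448524$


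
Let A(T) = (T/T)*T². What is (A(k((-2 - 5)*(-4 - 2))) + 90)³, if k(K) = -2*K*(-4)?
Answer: 1442360768441256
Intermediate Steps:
k(K) = 8*K (k(K) = -2*K*(-4) = 8*K)
A(T) = T² (A(T) = 1*T² = T²)
(A(k((-2 - 5)*(-4 - 2))) + 90)³ = ((8*((-2 - 5)*(-4 - 2)))² + 90)³ = ((8*(-7*(-6)))² + 90)³ = ((8*42)² + 90)³ = (336² + 90)³ = (112896 + 90)³ = 112986³ = 1442360768441256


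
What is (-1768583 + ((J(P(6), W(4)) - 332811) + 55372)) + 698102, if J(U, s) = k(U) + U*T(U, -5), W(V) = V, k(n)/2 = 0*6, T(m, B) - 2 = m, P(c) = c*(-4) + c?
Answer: -1347632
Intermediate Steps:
P(c) = -3*c (P(c) = -4*c + c = -3*c)
T(m, B) = 2 + m
k(n) = 0 (k(n) = 2*(0*6) = 2*0 = 0)
J(U, s) = U*(2 + U) (J(U, s) = 0 + U*(2 + U) = U*(2 + U))
(-1768583 + ((J(P(6), W(4)) - 332811) + 55372)) + 698102 = (-1768583 + (((-3*6)*(2 - 3*6) - 332811) + 55372)) + 698102 = (-1768583 + ((-18*(2 - 18) - 332811) + 55372)) + 698102 = (-1768583 + ((-18*(-16) - 332811) + 55372)) + 698102 = (-1768583 + ((288 - 332811) + 55372)) + 698102 = (-1768583 + (-332523 + 55372)) + 698102 = (-1768583 - 277151) + 698102 = -2045734 + 698102 = -1347632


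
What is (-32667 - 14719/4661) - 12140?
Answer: -208860146/4661 ≈ -44810.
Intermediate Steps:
(-32667 - 14719/4661) - 12140 = -152275606/4661 - 12140 = -208860146/4661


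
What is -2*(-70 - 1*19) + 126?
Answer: 304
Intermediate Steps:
-2*(-70 - 1*19) + 126 = -2*(-70 - 19) + 126 = -2*(-89) + 126 = 178 + 126 = 304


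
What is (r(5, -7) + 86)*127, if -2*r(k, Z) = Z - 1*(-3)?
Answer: 11176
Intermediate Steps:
r(k, Z) = -3/2 - Z/2 (r(k, Z) = -(Z - 1*(-3))/2 = -(Z + 3)/2 = -(3 + Z)/2 = -3/2 - Z/2)
(r(5, -7) + 86)*127 = ((-3/2 - ½*(-7)) + 86)*127 = ((-3/2 + 7/2) + 86)*127 = (2 + 86)*127 = 88*127 = 11176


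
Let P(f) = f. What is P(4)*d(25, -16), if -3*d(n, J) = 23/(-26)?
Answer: 46/39 ≈ 1.1795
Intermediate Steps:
d(n, J) = 23/78 (d(n, J) = -23/(3*(-26)) = -23*(-1)/(3*26) = -⅓*(-23/26) = 23/78)
P(4)*d(25, -16) = 4*(23/78) = 46/39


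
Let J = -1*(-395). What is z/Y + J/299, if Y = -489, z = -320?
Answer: 288835/146211 ≈ 1.9755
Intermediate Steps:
J = 395
z/Y + J/299 = -320/(-489) + 395/299 = -320*(-1/489) + 395*(1/299) = 320/489 + 395/299 = 288835/146211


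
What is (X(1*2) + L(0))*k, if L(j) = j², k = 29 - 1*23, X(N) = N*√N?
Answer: 12*√2 ≈ 16.971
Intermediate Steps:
X(N) = N^(3/2)
k = 6 (k = 29 - 23 = 6)
(X(1*2) + L(0))*k = ((1*2)^(3/2) + 0²)*6 = (2^(3/2) + 0)*6 = (2*√2 + 0)*6 = (2*√2)*6 = 12*√2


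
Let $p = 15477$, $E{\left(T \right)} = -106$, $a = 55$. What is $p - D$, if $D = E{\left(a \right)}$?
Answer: $15583$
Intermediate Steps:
$D = -106$
$p - D = 15477 - -106 = 15477 + 106 = 15583$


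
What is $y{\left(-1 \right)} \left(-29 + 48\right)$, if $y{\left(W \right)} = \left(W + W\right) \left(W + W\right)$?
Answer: $76$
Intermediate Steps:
$y{\left(W \right)} = 4 W^{2}$ ($y{\left(W \right)} = 2 W 2 W = 4 W^{2}$)
$y{\left(-1 \right)} \left(-29 + 48\right) = 4 \left(-1\right)^{2} \left(-29 + 48\right) = 4 \cdot 1 \cdot 19 = 4 \cdot 19 = 76$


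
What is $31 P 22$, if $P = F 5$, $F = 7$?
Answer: $23870$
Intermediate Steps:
$P = 35$ ($P = 7 \cdot 5 = 35$)
$31 P 22 = 31 \cdot 35 \cdot 22 = 1085 \cdot 22 = 23870$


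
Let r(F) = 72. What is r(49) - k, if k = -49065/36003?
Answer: 880427/12001 ≈ 73.363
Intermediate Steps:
k = -16355/12001 (k = -49065*1/36003 = -16355/12001 ≈ -1.3628)
r(49) - k = 72 - 1*(-16355/12001) = 72 + 16355/12001 = 880427/12001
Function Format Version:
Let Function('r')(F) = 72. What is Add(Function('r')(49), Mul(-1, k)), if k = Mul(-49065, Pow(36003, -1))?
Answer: Rational(880427, 12001) ≈ 73.363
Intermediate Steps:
k = Rational(-16355, 12001) (k = Mul(-49065, Rational(1, 36003)) = Rational(-16355, 12001) ≈ -1.3628)
Add(Function('r')(49), Mul(-1, k)) = Add(72, Mul(-1, Rational(-16355, 12001))) = Add(72, Rational(16355, 12001)) = Rational(880427, 12001)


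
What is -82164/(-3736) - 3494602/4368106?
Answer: 43230653539/2039905502 ≈ 21.192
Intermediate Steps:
-82164/(-3736) - 3494602/4368106 = -82164*(-1/3736) - 3494602*1/4368106 = 20541/934 - 1747301/2184053 = 43230653539/2039905502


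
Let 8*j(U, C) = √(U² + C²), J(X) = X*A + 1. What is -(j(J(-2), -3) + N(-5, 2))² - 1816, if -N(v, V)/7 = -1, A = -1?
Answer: -59689/32 - 21*√2/4 ≈ -1872.7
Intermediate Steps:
N(v, V) = 7 (N(v, V) = -7*(-1) = 7)
J(X) = 1 - X (J(X) = X*(-1) + 1 = -X + 1 = 1 - X)
j(U, C) = √(C² + U²)/8 (j(U, C) = √(U² + C²)/8 = √(C² + U²)/8)
-(j(J(-2), -3) + N(-5, 2))² - 1816 = -(√((-3)² + (1 - 1*(-2))²)/8 + 7)² - 1816 = -(√(9 + (1 + 2)²)/8 + 7)² - 1816 = -(√(9 + 3²)/8 + 7)² - 1816 = -(√(9 + 9)/8 + 7)² - 1816 = -(√18/8 + 7)² - 1816 = -((3*√2)/8 + 7)² - 1816 = -(3*√2/8 + 7)² - 1816 = -(7 + 3*√2/8)² - 1816 = -1816 - (7 + 3*√2/8)²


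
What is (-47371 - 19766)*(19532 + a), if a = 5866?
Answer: -1705145526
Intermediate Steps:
(-47371 - 19766)*(19532 + a) = (-47371 - 19766)*(19532 + 5866) = -67137*25398 = -1705145526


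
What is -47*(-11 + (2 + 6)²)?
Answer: -2491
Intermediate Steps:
-47*(-11 + (2 + 6)²) = -47*(-11 + 8²) = -47*(-11 + 64) = -47*53 = -2491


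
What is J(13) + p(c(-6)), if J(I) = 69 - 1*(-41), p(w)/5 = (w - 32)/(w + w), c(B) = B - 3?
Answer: 2185/18 ≈ 121.39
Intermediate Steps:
c(B) = -3 + B
p(w) = 5*(-32 + w)/(2*w) (p(w) = 5*((w - 32)/(w + w)) = 5*((-32 + w)/((2*w))) = 5*((-32 + w)*(1/(2*w))) = 5*((-32 + w)/(2*w)) = 5*(-32 + w)/(2*w))
J(I) = 110 (J(I) = 69 + 41 = 110)
J(13) + p(c(-6)) = 110 + (5/2 - 80/(-3 - 6)) = 110 + (5/2 - 80/(-9)) = 110 + (5/2 - 80*(-1/9)) = 110 + (5/2 + 80/9) = 110 + 205/18 = 2185/18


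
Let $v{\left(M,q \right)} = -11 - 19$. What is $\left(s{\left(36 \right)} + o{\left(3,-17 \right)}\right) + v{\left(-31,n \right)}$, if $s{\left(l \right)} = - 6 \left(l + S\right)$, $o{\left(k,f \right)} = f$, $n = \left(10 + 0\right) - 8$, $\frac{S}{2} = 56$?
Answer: $-935$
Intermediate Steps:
$S = 112$ ($S = 2 \cdot 56 = 112$)
$n = 2$ ($n = 10 - 8 = 2$)
$v{\left(M,q \right)} = -30$ ($v{\left(M,q \right)} = -11 - 19 = -30$)
$s{\left(l \right)} = -672 - 6 l$ ($s{\left(l \right)} = - 6 \left(l + 112\right) = - 6 \left(112 + l\right) = -672 - 6 l$)
$\left(s{\left(36 \right)} + o{\left(3,-17 \right)}\right) + v{\left(-31,n \right)} = \left(\left(-672 - 216\right) - 17\right) - 30 = \left(-888 - 17\right) - 30 = -905 - 30 = -935$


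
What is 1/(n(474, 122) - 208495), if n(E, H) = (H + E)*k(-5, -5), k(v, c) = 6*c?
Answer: -1/226375 ≈ -4.4175e-6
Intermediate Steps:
n(E, H) = -30*E - 30*H (n(E, H) = (H + E)*(6*(-5)) = (E + H)*(-30) = -30*E - 30*H)
1/(n(474, 122) - 208495) = 1/((-30*474 - 30*122) - 208495) = 1/((-14220 - 3660) - 208495) = 1/(-17880 - 208495) = 1/(-226375) = -1/226375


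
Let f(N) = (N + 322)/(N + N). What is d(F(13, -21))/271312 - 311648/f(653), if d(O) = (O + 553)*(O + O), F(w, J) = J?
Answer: -13803417458407/33066150 ≈ -4.1745e+5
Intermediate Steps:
d(O) = 2*O*(553 + O) (d(O) = (553 + O)*(2*O) = 2*O*(553 + O))
f(N) = (322 + N)/(2*N) (f(N) = (322 + N)/((2*N)) = (322 + N)*(1/(2*N)) = (322 + N)/(2*N))
d(F(13, -21))/271312 - 311648/f(653) = (2*(-21)*(553 - 21))/271312 - 311648*1306/(322 + 653) = (2*(-21)*532)*(1/271312) - 311648/((1/2)*(1/653)*975) = -22344*1/271312 - 311648/975/1306 = -2793/33914 - 311648*1306/975 = -2793/33914 - 407012288/975 = -13803417458407/33066150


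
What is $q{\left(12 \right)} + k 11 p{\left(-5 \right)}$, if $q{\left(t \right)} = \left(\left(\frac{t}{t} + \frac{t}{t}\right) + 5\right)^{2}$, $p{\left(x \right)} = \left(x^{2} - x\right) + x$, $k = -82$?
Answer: $-22501$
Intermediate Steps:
$p{\left(x \right)} = x^{2}$
$q{\left(t \right)} = 49$ ($q{\left(t \right)} = \left(\left(1 + 1\right) + 5\right)^{2} = \left(2 + 5\right)^{2} = 7^{2} = 49$)
$q{\left(12 \right)} + k 11 p{\left(-5 \right)} = 49 - 82 \cdot 11 \left(-5\right)^{2} = 49 - 82 \cdot 11 \cdot 25 = 49 - 22550 = -22501$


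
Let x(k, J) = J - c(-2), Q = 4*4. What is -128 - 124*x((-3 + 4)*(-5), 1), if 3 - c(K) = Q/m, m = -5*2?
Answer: 1592/5 ≈ 318.40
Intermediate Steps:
m = -10
Q = 16
c(K) = 23/5 (c(K) = 3 - 16/(-10) = 3 - 16*(-1)/10 = 3 - 1*(-8/5) = 3 + 8/5 = 23/5)
x(k, J) = -23/5 + J (x(k, J) = J - 1*23/5 = J - 23/5 = -23/5 + J)
-128 - 124*x((-3 + 4)*(-5), 1) = -128 - 124*(-23/5 + 1) = -128 - 124*(-18/5) = -128 + 2232/5 = 1592/5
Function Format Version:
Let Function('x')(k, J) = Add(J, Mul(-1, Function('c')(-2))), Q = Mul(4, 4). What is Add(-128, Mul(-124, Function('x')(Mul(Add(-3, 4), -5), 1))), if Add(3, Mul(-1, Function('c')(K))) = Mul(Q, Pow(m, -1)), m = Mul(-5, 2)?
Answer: Rational(1592, 5) ≈ 318.40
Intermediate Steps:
m = -10
Q = 16
Function('c')(K) = Rational(23, 5) (Function('c')(K) = Add(3, Mul(-1, Mul(16, Pow(-10, -1)))) = Add(3, Mul(-1, Mul(16, Rational(-1, 10)))) = Add(3, Mul(-1, Rational(-8, 5))) = Add(3, Rational(8, 5)) = Rational(23, 5))
Function('x')(k, J) = Add(Rational(-23, 5), J) (Function('x')(k, J) = Add(J, Mul(-1, Rational(23, 5))) = Add(J, Rational(-23, 5)) = Add(Rational(-23, 5), J))
Add(-128, Mul(-124, Function('x')(Mul(Add(-3, 4), -5), 1))) = Add(-128, Mul(-124, Add(Rational(-23, 5), 1))) = Add(-128, Mul(-124, Rational(-18, 5))) = Add(-128, Rational(2232, 5)) = Rational(1592, 5)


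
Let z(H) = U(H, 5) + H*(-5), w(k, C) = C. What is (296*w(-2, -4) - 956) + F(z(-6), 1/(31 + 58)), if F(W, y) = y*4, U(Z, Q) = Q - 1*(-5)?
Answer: -190456/89 ≈ -2140.0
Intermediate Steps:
U(Z, Q) = 5 + Q (U(Z, Q) = Q + 5 = 5 + Q)
z(H) = 10 - 5*H (z(H) = (5 + 5) + H*(-5) = 10 - 5*H)
F(W, y) = 4*y
(296*w(-2, -4) - 956) + F(z(-6), 1/(31 + 58)) = (296*(-4) - 956) + 4/(31 + 58) = (-1184 - 956) + 4/89 = -2140 + 4*(1/89) = -2140 + 4/89 = -190456/89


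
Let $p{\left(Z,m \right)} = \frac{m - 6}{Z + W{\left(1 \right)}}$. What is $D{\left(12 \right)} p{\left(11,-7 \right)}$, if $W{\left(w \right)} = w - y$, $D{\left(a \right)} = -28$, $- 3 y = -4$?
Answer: $\frac{273}{8} \approx 34.125$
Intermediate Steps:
$y = \frac{4}{3}$ ($y = \left(- \frac{1}{3}\right) \left(-4\right) = \frac{4}{3} \approx 1.3333$)
$W{\left(w \right)} = - \frac{4}{3} + w$ ($W{\left(w \right)} = w - \frac{4}{3} = - \frac{4}{3} + w$)
$p{\left(Z,m \right)} = \frac{-6 + m}{- \frac{1}{3} + Z}$ ($p{\left(Z,m \right)} = \frac{m - 6}{Z + \left(- \frac{4}{3} + 1\right)} = \frac{-6 + m}{Z - \frac{1}{3}} = \frac{-6 + m}{- \frac{1}{3} + Z}$)
$D{\left(12 \right)} p{\left(11,-7 \right)} = - 28 \frac{3 \left(-6 - 7\right)}{-1 + 3 \cdot 11} = - 28 \cdot 3 \frac{1}{-1 + 33} \left(-13\right) = - 28 \cdot 3 \cdot \frac{1}{32} \left(-13\right) = \left(-28\right) \left(- \frac{39}{32}\right) = \frac{273}{8}$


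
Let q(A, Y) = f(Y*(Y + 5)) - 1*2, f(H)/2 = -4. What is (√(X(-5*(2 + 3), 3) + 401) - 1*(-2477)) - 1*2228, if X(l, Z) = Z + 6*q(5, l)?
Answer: 249 + 2*√86 ≈ 267.55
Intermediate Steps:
f(H) = -8 (f(H) = 2*(-4) = -8)
q(A, Y) = -10 (q(A, Y) = -8 - 1*2 = -8 - 2 = -10)
X(l, Z) = -60 + Z (X(l, Z) = Z + 6*(-10) = Z - 60 = -60 + Z)
(√(X(-5*(2 + 3), 3) + 401) - 1*(-2477)) - 1*2228 = (√((-60 + 3) + 401) - 1*(-2477)) - 1*2228 = (√(-57 + 401) + 2477) - 2228 = (√344 + 2477) - 2228 = (2*√86 + 2477) - 2228 = (2477 + 2*√86) - 2228 = 249 + 2*√86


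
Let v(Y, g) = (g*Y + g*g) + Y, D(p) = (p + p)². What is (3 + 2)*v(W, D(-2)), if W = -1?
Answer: 1195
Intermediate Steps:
D(p) = 4*p² (D(p) = (2*p)² = 4*p²)
v(Y, g) = Y + g² + Y*g (v(Y, g) = (Y*g + g²) + Y = (g² + Y*g) + Y = Y + g² + Y*g)
(3 + 2)*v(W, D(-2)) = (3 + 2)*(-1 + (4*(-2)²)² - 4*(-2)²) = 5*(-1 + (4*4)² - 4*4) = 5*(-1 + 16² - 1*16) = 5*(-1 + 256 - 16) = 5*239 = 1195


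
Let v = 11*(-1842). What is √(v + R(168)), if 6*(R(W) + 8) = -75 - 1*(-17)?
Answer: I*√182517/3 ≈ 142.41*I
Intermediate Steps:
R(W) = -53/3 (R(W) = -8 + (-75 - 1*(-17))/6 = -8 + (-75 + 17)/6 = -8 + (⅙)*(-58) = -8 - 29/3 = -53/3)
v = -20262
√(v + R(168)) = √(-20262 - 53/3) = √(-60839/3) = I*√182517/3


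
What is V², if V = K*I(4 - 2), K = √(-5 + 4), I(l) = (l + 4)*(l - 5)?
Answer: -324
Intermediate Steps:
I(l) = (-5 + l)*(4 + l) (I(l) = (4 + l)*(-5 + l) = (-5 + l)*(4 + l))
K = I (K = √(-1) = I ≈ 1.0*I)
V = -18*I (V = I*(-20 + (4 - 2)² - (4 - 2)) = I*(-20 + 2² - 1*2) = I*(-20 + 4 - 2) = I*(-18) = -18*I ≈ -18.0*I)
V² = (-18*I)² = -324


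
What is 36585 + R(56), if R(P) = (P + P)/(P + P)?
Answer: 36586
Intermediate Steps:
R(P) = 1 (R(P) = (2*P)/((2*P)) = (2*P)*(1/(2*P)) = 1)
36585 + R(56) = 36585 + 1 = 36586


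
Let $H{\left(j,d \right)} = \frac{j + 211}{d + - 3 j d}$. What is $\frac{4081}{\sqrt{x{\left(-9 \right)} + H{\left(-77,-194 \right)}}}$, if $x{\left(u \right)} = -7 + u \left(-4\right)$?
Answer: $\frac{8162 \sqrt{3671240674}}{652549} \approx 757.86$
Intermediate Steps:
$x{\left(u \right)} = -7 - 4 u$
$H{\left(j,d \right)} = \frac{211 + j}{d - 3 d j}$
$\frac{4081}{\sqrt{x{\left(-9 \right)} + H{\left(-77,-194 \right)}}} = \frac{4081}{\sqrt{\left(-7 - -36\right) + \frac{-211 - -77}{\left(-194\right) \left(-1 + 3 \left(-77\right)\right)}}} = \frac{4081}{\sqrt{\left(-7 + 36\right) - \frac{-211 + 77}{194 \left(-1 - 231\right)}}} = \frac{4081}{\sqrt{29 - \frac{1}{194} \frac{1}{-232} \left(-134\right)}} = \frac{4081}{\sqrt{29 - \left(- \frac{1}{45008}\right) \left(-134\right)}} = \frac{4081}{\sqrt{29 - \frac{67}{22504}}} = \frac{4081}{\sqrt{\frac{652549}{22504}}} = \frac{4081}{\frac{1}{11252} \sqrt{3671240674}} = 4081 \frac{2 \sqrt{3671240674}}{652549} = \frac{8162 \sqrt{3671240674}}{652549}$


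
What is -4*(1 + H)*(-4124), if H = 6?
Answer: 115472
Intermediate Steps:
-4*(1 + H)*(-4124) = -4*(1 + 6)*(-4124) = -4*7*(-4124) = -28*(-4124) = 115472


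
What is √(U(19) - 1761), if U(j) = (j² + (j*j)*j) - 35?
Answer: 4*√339 ≈ 73.648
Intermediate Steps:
U(j) = -35 + j² + j³ (U(j) = (j² + j²*j) - 35 = (j² + j³) - 35 = -35 + j² + j³)
√(U(19) - 1761) = √((-35 + 19² + 19³) - 1761) = √((-35 + 361 + 6859) - 1761) = √(7185 - 1761) = √5424 = 4*√339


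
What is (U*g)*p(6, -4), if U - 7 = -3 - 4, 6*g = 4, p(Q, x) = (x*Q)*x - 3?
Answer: 0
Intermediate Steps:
p(Q, x) = -3 + Q*x**2 (p(Q, x) = (Q*x)*x - 3 = Q*x**2 - 3 = -3 + Q*x**2)
g = 2/3 (g = (1/6)*4 = 2/3 ≈ 0.66667)
U = 0 (U = 7 + (-3 - 4) = 7 - 7 = 0)
(U*g)*p(6, -4) = (0*(2/3))*(-3 + 6*(-4)**2) = 0*(-3 + 6*16) = 0*(-3 + 96) = 0*93 = 0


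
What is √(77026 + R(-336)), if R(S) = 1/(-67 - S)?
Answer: √5573678655/269 ≈ 277.54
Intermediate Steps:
√(77026 + R(-336)) = √(77026 - 1/(67 - 336)) = √(77026 - 1/(-269)) = √(77026 - 1*(-1/269)) = √(77026 + 1/269) = √(20719995/269) = √5573678655/269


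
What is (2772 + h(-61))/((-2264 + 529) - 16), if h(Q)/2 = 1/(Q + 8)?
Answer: -8642/5459 ≈ -1.5831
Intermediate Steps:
h(Q) = 2/(8 + Q) (h(Q) = 2/(Q + 8) = 2/(8 + Q))
(2772 + h(-61))/((-2264 + 529) - 16) = (2772 + 2/(8 - 61))/((-2264 + 529) - 16) = (2772 + 2/(-53))/(-1735 - 16) = (2772 + 2*(-1/53))/(-1751) = (2772 - 2/53)*(-1/1751) = (146914/53)*(-1/1751) = -8642/5459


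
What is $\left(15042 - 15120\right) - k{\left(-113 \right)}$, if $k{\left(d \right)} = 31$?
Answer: $-109$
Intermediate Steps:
$\left(15042 - 15120\right) - k{\left(-113 \right)} = \left(15042 - 15120\right) - 31 = -78 - 31 = -109$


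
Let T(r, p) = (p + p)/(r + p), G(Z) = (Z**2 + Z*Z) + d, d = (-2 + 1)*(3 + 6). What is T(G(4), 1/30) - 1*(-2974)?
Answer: 2055036/691 ≈ 2974.0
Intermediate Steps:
d = -9 (d = -1*9 = -9)
G(Z) = -9 + 2*Z**2 (G(Z) = (Z**2 + Z*Z) - 9 = (Z**2 + Z**2) - 9 = 2*Z**2 - 9 = -9 + 2*Z**2)
T(r, p) = 2*p/(p + r) (T(r, p) = (2*p)/(p + r) = 2*p/(p + r))
T(G(4), 1/30) - 1*(-2974) = 2/(30*(1/30 + (-9 + 2*4**2))) - 1*(-2974) = 2*(1/30)/(1/30 + (-9 + 2*16)) + 2974 = 2*(1/30)/(1/30 + (-9 + 32)) + 2974 = 2*(1/30)/(1/30 + 23) + 2974 = 2*(1/30)/(691/30) + 2974 = 2*(1/30)*(30/691) + 2974 = 2/691 + 2974 = 2055036/691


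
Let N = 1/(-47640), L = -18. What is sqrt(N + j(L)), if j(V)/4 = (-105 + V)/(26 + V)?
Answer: I*sqrt(34894644510)/23820 ≈ 7.8422*I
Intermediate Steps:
j(V) = 4*(-105 + V)/(26 + V) (j(V) = 4*((-105 + V)/(26 + V)) = 4*(-105 + V)/(26 + V))
N = -1/47640 ≈ -2.0991e-5
sqrt(N + j(L)) = sqrt(-1/47640 + 4*(-105 - 18)/(26 - 18)) = sqrt(-1/47640 + 4*(-123)/8) = sqrt(-1/47640 + 4*(1/8)*(-123)) = sqrt(-1/47640 - 123/2) = sqrt(-2929861/47640) = I*sqrt(34894644510)/23820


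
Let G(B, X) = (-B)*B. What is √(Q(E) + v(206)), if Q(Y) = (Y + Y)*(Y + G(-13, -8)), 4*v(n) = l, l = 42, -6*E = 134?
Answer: √308042/6 ≈ 92.503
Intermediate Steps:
E = -67/3 (E = -⅙*134 = -67/3 ≈ -22.333)
G(B, X) = -B²
v(n) = 21/2 (v(n) = (¼)*42 = 21/2)
Q(Y) = 2*Y*(-169 + Y) (Q(Y) = (Y + Y)*(Y - 1*(-13)²) = (2*Y)*(Y - 1*169) = (2*Y)*(Y - 169) = (2*Y)*(-169 + Y) = 2*Y*(-169 + Y))
√(Q(E) + v(206)) = √(2*(-67/3)*(-169 - 67/3) + 21/2) = √(2*(-67/3)*(-574/3) + 21/2) = √(76916/9 + 21/2) = √(154021/18) = √308042/6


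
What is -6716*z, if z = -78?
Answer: 523848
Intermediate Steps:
-6716*z = -6716*(-78) = 523848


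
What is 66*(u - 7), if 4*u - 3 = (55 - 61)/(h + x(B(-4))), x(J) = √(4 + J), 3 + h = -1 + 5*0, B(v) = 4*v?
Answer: -5577/14 + 99*I*√3/14 ≈ -398.36 + 12.248*I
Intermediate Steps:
h = -4 (h = -3 + (-1 + 5*0) = -3 + (-1 + 0) = -3 - 1 = -4)
u = ¾ - 3/(2*(-4 + 2*I*√3)) (u = ¾ + ((55 - 61)/(-4 + √(4 + 4*(-4))))/4 = ¾ + (-6/(-4 + √(4 - 16)))/4 = ¾ + (-6/(-4 + √(-12)))/4 = ¾ + (-6/(-4 + 2*I*√3))/4 = ¾ - 3/(2*(-4 + 2*I*√3)) ≈ 0.96429 + 0.18558*I)
66*(u - 7) = 66*((27/28 + 3*I*√3/28) - 7) = 66*(-169/28 + 3*I*√3/28) = -5577/14 + 99*I*√3/14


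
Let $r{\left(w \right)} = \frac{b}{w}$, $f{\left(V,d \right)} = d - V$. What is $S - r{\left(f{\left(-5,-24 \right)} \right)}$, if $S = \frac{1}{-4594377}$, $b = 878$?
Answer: $\frac{4033862987}{87293163} \approx 46.211$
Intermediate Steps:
$r{\left(w \right)} = \frac{878}{w}$
$S = - \frac{1}{4594377} \approx -2.1766 \cdot 10^{-7}$
$S - r{\left(f{\left(-5,-24 \right)} \right)} = - \frac{1}{4594377} - \frac{878}{-24 - -5} = - \frac{1}{4594377} - \frac{878}{-24 + 5} = - \frac{1}{4594377} - \frac{878}{-19} = - \frac{1}{4594377} - 878 \left(- \frac{1}{19}\right) = - \frac{1}{4594377} - - \frac{878}{19} = - \frac{1}{4594377} + \frac{878}{19} = \frac{4033862987}{87293163}$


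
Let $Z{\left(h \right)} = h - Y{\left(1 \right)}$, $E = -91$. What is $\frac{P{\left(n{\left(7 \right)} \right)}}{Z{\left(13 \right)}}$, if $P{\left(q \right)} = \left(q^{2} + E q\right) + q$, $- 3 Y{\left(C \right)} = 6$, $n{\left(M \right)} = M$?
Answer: $- \frac{581}{15} \approx -38.733$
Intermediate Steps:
$Y{\left(C \right)} = -2$ ($Y{\left(C \right)} = \left(- \frac{1}{3}\right) 6 = -2$)
$Z{\left(h \right)} = 2 + h$ ($Z{\left(h \right)} = h - -2 = h + 2 = 2 + h$)
$P{\left(q \right)} = q^{2} - 90 q$ ($P{\left(q \right)} = \left(q^{2} - 91 q\right) + q = q^{2} - 90 q$)
$\frac{P{\left(n{\left(7 \right)} \right)}}{Z{\left(13 \right)}} = \frac{7 \left(-90 + 7\right)}{2 + 13} = \frac{7 \left(-83\right)}{15} = \left(-581\right) \frac{1}{15} = - \frac{581}{15}$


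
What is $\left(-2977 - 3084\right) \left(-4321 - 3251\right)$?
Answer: $45893892$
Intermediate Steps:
$\left(-2977 - 3084\right) \left(-4321 - 3251\right) = \left(-6061\right) \left(-7572\right) = 45893892$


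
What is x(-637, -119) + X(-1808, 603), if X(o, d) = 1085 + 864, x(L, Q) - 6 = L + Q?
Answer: 1199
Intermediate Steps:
x(L, Q) = 6 + L + Q (x(L, Q) = 6 + (L + Q) = 6 + L + Q)
X(o, d) = 1949
x(-637, -119) + X(-1808, 603) = (6 - 637 - 119) + 1949 = -750 + 1949 = 1199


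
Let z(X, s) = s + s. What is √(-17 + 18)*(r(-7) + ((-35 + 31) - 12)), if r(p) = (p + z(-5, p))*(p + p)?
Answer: 278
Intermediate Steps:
z(X, s) = 2*s
r(p) = 6*p² (r(p) = (p + 2*p)*(p + p) = (3*p)*(2*p) = 6*p²)
√(-17 + 18)*(r(-7) + ((-35 + 31) - 12)) = √(-17 + 18)*(6*(-7)² + ((-35 + 31) - 12)) = √1*(6*49 + (-4 - 12)) = 1*(294 - 16) = 1*278 = 278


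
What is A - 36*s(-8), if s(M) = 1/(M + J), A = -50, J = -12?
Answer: -241/5 ≈ -48.200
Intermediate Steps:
s(M) = 1/(-12 + M) (s(M) = 1/(M - 12) = 1/(-12 + M))
A - 36*s(-8) = -50 - 36/(-12 - 8) = -50 - 36/(-20) = -50 - 36*(-1/20) = -50 + 9/5 = -241/5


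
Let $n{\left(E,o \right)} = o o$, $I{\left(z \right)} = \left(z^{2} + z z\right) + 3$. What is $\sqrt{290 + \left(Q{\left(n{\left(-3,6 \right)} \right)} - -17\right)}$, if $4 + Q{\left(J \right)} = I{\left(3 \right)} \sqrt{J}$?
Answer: $\sqrt{429} \approx 20.712$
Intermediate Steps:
$I{\left(z \right)} = 3 + 2 z^{2}$ ($I{\left(z \right)} = \left(z^{2} + z^{2}\right) + 3 = 2 z^{2} + 3 = 3 + 2 z^{2}$)
$n{\left(E,o \right)} = o^{2}$
$Q{\left(J \right)} = -4 + 21 \sqrt{J}$ ($Q{\left(J \right)} = -4 + \left(3 + 2 \cdot 3^{2}\right) \sqrt{J} = -4 + \left(3 + 2 \cdot 9\right) \sqrt{J} = -4 + \left(3 + 18\right) \sqrt{J} = -4 + 21 \sqrt{J}$)
$\sqrt{290 + \left(Q{\left(n{\left(-3,6 \right)} \right)} - -17\right)} = \sqrt{290 - \left(-13 - 126\right)} = \sqrt{290 + \left(\left(-4 + 21 \sqrt{36}\right) + 17\right)} = \sqrt{290 + \left(\left(-4 + 21 \cdot 6\right) + 17\right)} = \sqrt{290 + \left(\left(-4 + 126\right) + 17\right)} = \sqrt{290 + \left(122 + 17\right)} = \sqrt{290 + 139} = \sqrt{429}$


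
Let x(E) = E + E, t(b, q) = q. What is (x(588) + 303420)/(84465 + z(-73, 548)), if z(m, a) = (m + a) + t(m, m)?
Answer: 101532/28289 ≈ 3.5891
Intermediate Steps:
x(E) = 2*E
z(m, a) = a + 2*m (z(m, a) = (m + a) + m = (a + m) + m = a + 2*m)
(x(588) + 303420)/(84465 + z(-73, 548)) = (2*588 + 303420)/(84465 + (548 + 2*(-73))) = (1176 + 303420)/(84465 + (548 - 146)) = 304596/(84465 + 402) = 304596/84867 = 304596*(1/84867) = 101532/28289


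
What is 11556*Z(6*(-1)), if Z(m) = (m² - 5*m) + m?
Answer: 693360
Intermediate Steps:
Z(m) = m² - 4*m
11556*Z(6*(-1)) = 11556*((6*(-1))*(-4 + 6*(-1))) = 11556*(-6*(-4 - 6)) = 11556*(-6*(-10)) = 11556*60 = 693360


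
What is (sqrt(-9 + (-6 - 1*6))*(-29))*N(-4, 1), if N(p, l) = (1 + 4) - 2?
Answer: -87*I*sqrt(21) ≈ -398.68*I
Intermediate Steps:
N(p, l) = 3 (N(p, l) = 5 - 2 = 3)
(sqrt(-9 + (-6 - 1*6))*(-29))*N(-4, 1) = (sqrt(-9 + (-6 - 1*6))*(-29))*3 = (sqrt(-9 + (-6 - 6))*(-29))*3 = (sqrt(-9 - 12)*(-29))*3 = (sqrt(-21)*(-29))*3 = ((I*sqrt(21))*(-29))*3 = -29*I*sqrt(21)*3 = -87*I*sqrt(21)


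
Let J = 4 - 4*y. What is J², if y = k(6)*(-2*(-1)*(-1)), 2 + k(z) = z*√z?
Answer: 13968 - 1152*√6 ≈ 11146.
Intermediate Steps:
k(z) = -2 + z^(3/2) (k(z) = -2 + z*√z = -2 + z^(3/2))
y = 4 - 12*√6 (y = (-2 + 6^(3/2))*(-2*(-1)*(-1)) = (-2 + 6*√6)*(2*(-1)) = (-2 + 6*√6)*(-2) = 4 - 12*√6 ≈ -25.394)
J = -12 + 48*√6 (J = 4 - 4*(4 - 12*√6) = 4 + (-16 + 48*√6) = -12 + 48*√6 ≈ 105.58)
J² = (-12 + 48*√6)²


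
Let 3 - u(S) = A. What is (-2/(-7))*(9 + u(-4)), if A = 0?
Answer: 24/7 ≈ 3.4286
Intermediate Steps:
u(S) = 3 (u(S) = 3 - 1*0 = 3 + 0 = 3)
(-2/(-7))*(9 + u(-4)) = (-2/(-7))*(9 + 3) = -2*(-⅐)*12 = (2/7)*12 = 24/7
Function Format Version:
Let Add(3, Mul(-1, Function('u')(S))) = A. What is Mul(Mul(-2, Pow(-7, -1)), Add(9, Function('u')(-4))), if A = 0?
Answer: Rational(24, 7) ≈ 3.4286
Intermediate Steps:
Function('u')(S) = 3 (Function('u')(S) = Add(3, Mul(-1, 0)) = Add(3, 0) = 3)
Mul(Mul(-2, Pow(-7, -1)), Add(9, Function('u')(-4))) = Mul(Mul(-2, Pow(-7, -1)), Add(9, 3)) = Mul(Mul(-2, Rational(-1, 7)), 12) = Mul(Rational(2, 7), 12) = Rational(24, 7)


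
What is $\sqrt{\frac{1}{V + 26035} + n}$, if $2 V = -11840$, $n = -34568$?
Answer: $\frac{i \sqrt{1554074437965}}{6705} \approx 185.92 i$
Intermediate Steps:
$V = -5920$ ($V = \frac{1}{2} \left(-11840\right) = -5920$)
$\sqrt{\frac{1}{V + 26035} + n} = \sqrt{\frac{1}{-5920 + 26035} - 34568} = \sqrt{\frac{1}{20115} - 34568} = \sqrt{- \frac{695335319}{20115}} = \frac{i \sqrt{1554074437965}}{6705}$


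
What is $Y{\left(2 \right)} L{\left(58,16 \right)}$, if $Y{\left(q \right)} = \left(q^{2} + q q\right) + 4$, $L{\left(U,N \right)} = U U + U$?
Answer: $41064$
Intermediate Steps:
$L{\left(U,N \right)} = U + U^{2}$ ($L{\left(U,N \right)} = U^{2} + U = U + U^{2}$)
$Y{\left(q \right)} = 4 + 2 q^{2}$ ($Y{\left(q \right)} = \left(q^{2} + q^{2}\right) + 4 = 2 q^{2} + 4 = 4 + 2 q^{2}$)
$Y{\left(2 \right)} L{\left(58,16 \right)} = \left(4 + 2 \cdot 2^{2}\right) 58 \left(1 + 58\right) = \left(4 + 2 \cdot 4\right) 58 \cdot 59 = \left(4 + 8\right) 3422 = 12 \cdot 3422 = 41064$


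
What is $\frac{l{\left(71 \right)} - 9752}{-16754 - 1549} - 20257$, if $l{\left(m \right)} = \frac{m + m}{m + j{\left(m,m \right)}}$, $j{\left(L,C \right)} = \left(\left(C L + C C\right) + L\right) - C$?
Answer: $- \frac{53017839019}{2617329} \approx -20256.0$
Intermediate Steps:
$j{\left(L,C \right)} = L + C^{2} - C + C L$ ($j{\left(L,C \right)} = \left(\left(C L + C^{2}\right) + L\right) - C = \left(\left(C^{2} + C L\right) + L\right) - C = \left(L + C^{2} + C L\right) - C = L + C^{2} - C + C L$)
$l{\left(m \right)} = \frac{2 m}{m + 2 m^{2}}$ ($l{\left(m \right)} = \frac{m + m}{m + \left(m + m^{2} - m + m m\right)} = \frac{2 m}{m + \left(m + m^{2} - m + m^{2}\right)} = \frac{2 m}{m + 2 m^{2}}$)
$\frac{l{\left(71 \right)} - 9752}{-16754 - 1549} - 20257 = \frac{\frac{2}{1 + 2 \cdot 71} - 9752}{-16754 - 1549} - 20257 = \frac{\frac{2}{1 + 142} - 9752}{-18303} - 20257 = \left(\frac{2}{143} - 9752\right) \left(- \frac{1}{18303}\right) - 20257 = \left(- \frac{1394534}{143}\right) \left(- \frac{1}{18303}\right) - 20257 = \frac{1394534}{2617329} - 20257 = - \frac{53017839019}{2617329}$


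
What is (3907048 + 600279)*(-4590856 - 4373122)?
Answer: -40403580066806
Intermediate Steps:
(3907048 + 600279)*(-4590856 - 4373122) = 4507327*(-8963978) = -40403580066806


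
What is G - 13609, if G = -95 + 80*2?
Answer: -13544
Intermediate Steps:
G = 65 (G = -95 + 160 = 65)
G - 13609 = 65 - 13609 = -13544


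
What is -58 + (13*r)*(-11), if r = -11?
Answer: 1515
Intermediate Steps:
-58 + (13*r)*(-11) = -58 + (13*(-11))*(-11) = -58 - 143*(-11) = -58 + 1573 = 1515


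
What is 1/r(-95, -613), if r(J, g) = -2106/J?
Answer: 95/2106 ≈ 0.045109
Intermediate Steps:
1/r(-95, -613) = 1/(-2106/(-95)) = 1/(-2106*(-1/95)) = 1/(2106/95) = 95/2106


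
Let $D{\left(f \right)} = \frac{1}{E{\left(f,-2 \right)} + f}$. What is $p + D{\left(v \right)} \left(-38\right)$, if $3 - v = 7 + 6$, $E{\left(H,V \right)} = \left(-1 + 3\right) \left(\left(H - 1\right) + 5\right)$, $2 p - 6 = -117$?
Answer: $- \frac{1183}{22} \approx -53.773$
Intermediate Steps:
$p = - \frac{111}{2}$ ($p = 3 + \frac{1}{2} \left(-117\right) = 3 - \frac{117}{2} = - \frac{111}{2} \approx -55.5$)
$E{\left(H,V \right)} = 8 + 2 H$ ($E{\left(H,V \right)} = 2 \left(\left(-1 + H\right) + 5\right) = 2 \left(4 + H\right) = 8 + 2 H$)
$v = -10$ ($v = 3 - \left(7 + 6\right) = 3 - 13 = -10$)
$D{\left(f \right)} = \frac{1}{8 + 3 f}$ ($D{\left(f \right)} = \frac{1}{\left(8 + 2 f\right) + f} = \frac{1}{8 + 3 f}$)
$p + D{\left(v \right)} \left(-38\right) = - \frac{111}{2} + \frac{1}{8 + 3 \left(-10\right)} \left(-38\right) = - \frac{111}{2} + \frac{1}{8 - 30} \left(-38\right) = - \frac{111}{2} + \frac{1}{-22} \left(-38\right) = - \frac{111}{2} - - \frac{19}{11} = - \frac{111}{2} + \frac{19}{11} = - \frac{1183}{22}$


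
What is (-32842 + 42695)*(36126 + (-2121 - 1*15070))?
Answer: 186566555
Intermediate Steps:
(-32842 + 42695)*(36126 + (-2121 - 1*15070)) = 9853*(36126 + (-2121 - 15070)) = 9853*(36126 - 17191) = 9853*18935 = 186566555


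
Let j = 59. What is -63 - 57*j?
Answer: -3426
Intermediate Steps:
-63 - 57*j = -63 - 57*59 = -63 - 3363 = -3426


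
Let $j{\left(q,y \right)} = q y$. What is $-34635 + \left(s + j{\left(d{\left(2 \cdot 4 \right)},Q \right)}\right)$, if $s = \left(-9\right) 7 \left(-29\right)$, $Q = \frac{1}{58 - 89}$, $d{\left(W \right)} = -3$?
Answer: $- \frac{1017045}{31} \approx -32808.0$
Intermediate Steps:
$Q = - \frac{1}{31}$ ($Q = \frac{1}{-31} = - \frac{1}{31} \approx -0.032258$)
$s = 1827$ ($s = \left(-63\right) \left(-29\right) = 1827$)
$-34635 + \left(s + j{\left(d{\left(2 \cdot 4 \right)},Q \right)}\right) = -34635 + \left(1827 - - \frac{3}{31}\right) = -34635 + \left(1827 + \frac{3}{31}\right) = -34635 + \frac{56640}{31} = - \frac{1017045}{31}$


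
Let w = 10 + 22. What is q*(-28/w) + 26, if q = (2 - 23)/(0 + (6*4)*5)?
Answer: 8369/320 ≈ 26.153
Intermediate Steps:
w = 32
q = -7/40 (q = -21/(0 + 24*5) = -21/(0 + 120) = -21/120 = -21*1/120 = -7/40 ≈ -0.17500)
q*(-28/w) + 26 = -(-49)/(10*32) + 26 = -7/40*(-7/8) + 26 = 49/320 + 26 = 8369/320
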